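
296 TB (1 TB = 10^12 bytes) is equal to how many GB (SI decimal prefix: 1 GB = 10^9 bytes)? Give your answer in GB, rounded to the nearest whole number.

296 TB = 296 × 10^12 bytes = 296,000,000,000,000 bytes
1 GB = 1,000,000,000 bytes
296,000,000,000,000 / 1,000,000,000 = 296,000 GB

296,000 GB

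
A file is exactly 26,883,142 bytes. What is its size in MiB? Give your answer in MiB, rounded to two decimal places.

26,883,142 bytes given.
1 MiB = 2^20 bytes = 1,048,576 bytes
26,883,142 / 1,048,576 = 25.64 MiB

25.64 MiB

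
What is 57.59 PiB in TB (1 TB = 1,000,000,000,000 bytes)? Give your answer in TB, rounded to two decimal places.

57.59 PiB × 1,125,899,906,842,624 bytes/PiB = 64,840,575,635,066,716.16 bytes
1 TB = 1,000,000,000,000 bytes
64,840,575,635,066,716.16 / 1,000,000,000,000 = 64,840.58 TB

64,840.58 TB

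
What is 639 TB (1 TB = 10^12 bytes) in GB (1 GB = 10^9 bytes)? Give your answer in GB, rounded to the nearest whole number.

639 TB = 639 × 10^12 bytes = 639,000,000,000,000 bytes
1 GB = 10^9 bytes = 1,000,000,000 bytes
639,000,000,000,000 / 1,000,000,000 = 639,000 GB

639,000 GB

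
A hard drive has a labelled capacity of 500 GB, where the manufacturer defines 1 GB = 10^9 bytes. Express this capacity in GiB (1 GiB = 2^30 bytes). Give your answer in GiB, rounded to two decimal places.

500 GB = 500 × 10^9 bytes = 500,000,000,000 bytes
1 GiB = 1,073,741,824 bytes
500,000,000,000 / 1,073,741,824 = 465.66 GiB

465.66 GiB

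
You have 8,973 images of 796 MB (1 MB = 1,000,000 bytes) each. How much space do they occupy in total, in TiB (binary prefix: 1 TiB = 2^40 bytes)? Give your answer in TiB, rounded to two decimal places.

Total = 8,973 × 796 MB = 7,142,508 MB
= 7,142,508 × 1,000,000 bytes = 7,142,508,000,000 bytes
1 TiB = 1,099,511,627,776 bytes
7,142,508,000,000 / 1,099,511,627,776 = 6.50 TiB

6.50 TiB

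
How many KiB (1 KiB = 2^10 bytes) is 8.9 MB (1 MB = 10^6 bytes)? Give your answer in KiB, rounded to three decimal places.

8.9 MB = 8.9 × 10^6 bytes = 8,900,000 bytes
1 KiB = 1,024 bytes
8,900,000 / 1,024 = 8,691.406 KiB

8,691.406 KiB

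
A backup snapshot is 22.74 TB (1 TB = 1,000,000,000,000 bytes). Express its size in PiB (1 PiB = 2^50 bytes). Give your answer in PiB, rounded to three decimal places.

0.020 PiB

22.74 TB = 22.74 × 10^12 bytes = 22,740,000,000,000 bytes
1 PiB = 2^50 bytes = 1,125,899,906,842,624 bytes
22,740,000,000,000 / 1,125,899,906,842,624 = 0.020 PiB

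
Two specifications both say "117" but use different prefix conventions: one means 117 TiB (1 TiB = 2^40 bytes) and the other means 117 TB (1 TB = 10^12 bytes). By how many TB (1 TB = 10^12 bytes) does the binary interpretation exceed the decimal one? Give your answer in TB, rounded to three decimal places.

11.643 TB

117 TiB = 117 × 1,099,511,627,776 = 128,642,860,449,792 bytes
117 TB = 117 × 1,000,000,000,000 = 117,000,000,000,000 bytes
difference = 11,642,860,449,792 bytes
11,642,860,449,792 / 1,000,000,000,000 = 11.643 TB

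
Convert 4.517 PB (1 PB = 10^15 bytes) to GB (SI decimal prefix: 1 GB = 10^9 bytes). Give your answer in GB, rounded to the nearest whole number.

4,517,000 GB

4.517 PB × 1,000,000,000,000,000 bytes/PB = 4,517,000,000,000,000 bytes
1 GB = 1,000,000,000 bytes
4,517,000,000,000,000 / 1,000,000,000 = 4,517,000 GB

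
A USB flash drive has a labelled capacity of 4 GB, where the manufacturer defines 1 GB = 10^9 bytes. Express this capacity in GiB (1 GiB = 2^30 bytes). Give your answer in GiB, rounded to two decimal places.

4 GB × 1,000,000,000 bytes/GB = 4,000,000,000 bytes
1 GiB = 2^30 bytes = 1,073,741,824 bytes
4,000,000,000 / 1,073,741,824 = 3.73 GiB

3.73 GiB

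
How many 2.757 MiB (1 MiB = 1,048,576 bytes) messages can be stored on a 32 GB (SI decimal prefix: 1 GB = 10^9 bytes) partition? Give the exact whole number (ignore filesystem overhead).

11,069

Capacity: 32 GB = 32,000,000,000 bytes
Per item: 2.757 MiB = 2,890,924.032 bytes
⌊32,000,000,000 / 2,890,924.032⌋ = 11,069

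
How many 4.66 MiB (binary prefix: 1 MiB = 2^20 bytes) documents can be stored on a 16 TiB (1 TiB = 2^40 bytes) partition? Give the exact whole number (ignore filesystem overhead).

3,600,260

Capacity: 16 TiB = 17,592,186,044,416 bytes
Per item: 4.66 MiB = 4,886,364.16 bytes
⌊17,592,186,044,416 / 4,886,364.16⌋ = 3,600,260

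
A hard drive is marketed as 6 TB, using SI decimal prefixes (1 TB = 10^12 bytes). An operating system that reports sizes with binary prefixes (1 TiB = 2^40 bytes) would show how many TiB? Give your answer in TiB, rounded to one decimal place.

5.5 TiB

6 TB = 6 × 10^12 bytes = 6,000,000,000,000 bytes
1 TiB = 2^40 bytes = 1,099,511,627,776 bytes
6,000,000,000,000 / 1,099,511,627,776 = 5.5 TiB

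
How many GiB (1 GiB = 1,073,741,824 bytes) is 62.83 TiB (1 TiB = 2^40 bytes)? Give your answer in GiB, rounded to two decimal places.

62.83 TiB = 62.83 × 2^40 bytes = 69,082,315,573,166.08 bytes
1 GiB = 2^30 bytes = 1,073,741,824 bytes
69,082,315,573,166.08 / 1,073,741,824 = 64,337.92 GiB

64,337.92 GiB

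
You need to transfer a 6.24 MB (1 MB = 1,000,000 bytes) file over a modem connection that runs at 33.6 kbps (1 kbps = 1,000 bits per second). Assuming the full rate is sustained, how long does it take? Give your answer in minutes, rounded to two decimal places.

24.76 minutes

6.24 MB = 6,240,000 bytes = 49,920,000 bits
33.6 kbps = 33,600 bits/s
time = 49,920,000 / 33,600 = 1,485.714 s
1,485.714 s / 60 = 24.76 minutes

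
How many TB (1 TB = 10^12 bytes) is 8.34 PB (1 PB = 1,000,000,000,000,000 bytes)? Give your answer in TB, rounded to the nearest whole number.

8.34 PB = 8.34 × 10^15 bytes = 8,340,000,000,000,000 bytes
1 TB = 10^12 bytes = 1,000,000,000,000 bytes
8,340,000,000,000,000 / 1,000,000,000,000 = 8,340 TB

8,340 TB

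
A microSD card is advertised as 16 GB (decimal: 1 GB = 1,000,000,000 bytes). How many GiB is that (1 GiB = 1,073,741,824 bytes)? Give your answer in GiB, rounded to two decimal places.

16 GB × 1,000,000,000 bytes/GB = 16,000,000,000 bytes
1 GiB = 1,073,741,824 bytes
16,000,000,000 / 1,073,741,824 = 14.90 GiB

14.90 GiB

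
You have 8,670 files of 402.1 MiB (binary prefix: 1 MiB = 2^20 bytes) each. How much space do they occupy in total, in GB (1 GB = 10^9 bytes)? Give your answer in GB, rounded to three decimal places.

Total = 8,670 × 402.1 MiB = 3,486,207 MiB
= 3,486,207 × 1,048,576 bytes = 3,655,552,991,232 bytes
1 GB = 1,000,000,000 bytes
3,655,552,991,232 / 1,000,000,000 = 3,655.553 GB

3,655.553 GB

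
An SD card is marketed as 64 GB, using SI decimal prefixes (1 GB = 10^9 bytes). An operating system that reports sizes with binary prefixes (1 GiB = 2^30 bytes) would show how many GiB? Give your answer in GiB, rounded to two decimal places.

59.60 GiB

64 GB × 1,000,000,000 bytes/GB = 64,000,000,000 bytes
1 GiB = 1,073,741,824 bytes
64,000,000,000 / 1,073,741,824 = 59.60 GiB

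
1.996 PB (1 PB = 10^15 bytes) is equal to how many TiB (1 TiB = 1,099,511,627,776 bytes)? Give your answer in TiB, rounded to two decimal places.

1.996 PB × 1,000,000,000,000,000 bytes/PB = 1,996,000,000,000,000 bytes
1 TiB = 2^40 bytes = 1,099,511,627,776 bytes
1,996,000,000,000,000 / 1,099,511,627,776 = 1,815.35 TiB

1,815.35 TiB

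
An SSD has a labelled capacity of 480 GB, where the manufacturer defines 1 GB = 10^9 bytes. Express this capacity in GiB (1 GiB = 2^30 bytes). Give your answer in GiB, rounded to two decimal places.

447.03 GiB

480 GB = 480 × 10^9 bytes = 480,000,000,000 bytes
1 GiB = 1,073,741,824 bytes
480,000,000,000 / 1,073,741,824 = 447.03 GiB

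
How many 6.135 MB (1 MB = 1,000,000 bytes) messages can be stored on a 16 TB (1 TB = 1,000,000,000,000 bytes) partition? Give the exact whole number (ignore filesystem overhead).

Capacity: 16 TB = 16,000,000,000,000 bytes
Per item: 6.135 MB = 6,135,000 bytes
⌊16,000,000,000,000 / 6,135,000⌋ = 2,607,986

2,607,986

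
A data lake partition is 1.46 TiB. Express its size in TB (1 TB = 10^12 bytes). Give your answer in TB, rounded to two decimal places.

1.46 TiB × 1,099,511,627,776 bytes/TiB = 1,605,286,976,552.96 bytes
1 TB = 1,000,000,000,000 bytes
1,605,286,976,552.96 / 1,000,000,000,000 = 1.61 TB

1.61 TB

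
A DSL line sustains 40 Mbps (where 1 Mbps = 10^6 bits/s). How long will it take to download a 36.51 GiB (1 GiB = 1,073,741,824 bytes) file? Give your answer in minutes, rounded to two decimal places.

130.67 minutes

36.51 GiB = 39,202,313,994.24 bytes = 313,618,511,953.92 bits
40 Mbps = 40,000,000 bits/s
time = 313,618,511,953.92 / 40,000,000 = 7,840.463 s
7,840.463 s / 60 = 130.67 minutes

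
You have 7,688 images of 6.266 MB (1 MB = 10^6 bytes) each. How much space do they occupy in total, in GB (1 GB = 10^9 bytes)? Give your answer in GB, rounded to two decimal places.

48.17 GB

Total = 7,688 × 6.266 MB = 48173.008 MB
= 48173.008 × 1,000,000 bytes = 48,173,008,000 bytes
1 GB = 1,000,000,000 bytes
48,173,008,000 / 1,000,000,000 = 48.17 GB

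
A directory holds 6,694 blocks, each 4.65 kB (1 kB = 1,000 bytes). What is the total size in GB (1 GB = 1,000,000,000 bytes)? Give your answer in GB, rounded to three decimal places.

0.031 GB

Total = 6,694 × 4.65 kB = 31127.1 kB
= 31127.1 × 1,000 bytes = 31,127,100 bytes
1 GB = 1,000,000,000 bytes
31,127,100 / 1,000,000,000 = 0.031 GB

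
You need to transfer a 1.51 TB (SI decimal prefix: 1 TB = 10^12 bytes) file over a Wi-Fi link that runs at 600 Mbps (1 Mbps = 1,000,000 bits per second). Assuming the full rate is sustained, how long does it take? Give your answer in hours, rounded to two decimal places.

1.51 TB = 1,510,000,000,000 bytes = 12,080,000,000,000 bits
600 Mbps = 600,000,000 bits/s
time = 12,080,000,000,000 / 600,000,000 = 20,133.3333 s
20,133.3333 s / 3600 = 5.59 hours

5.59 hours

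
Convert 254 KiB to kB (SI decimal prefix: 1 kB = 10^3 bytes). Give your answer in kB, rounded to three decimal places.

254 KiB × 1,024 bytes/KiB = 260,096 bytes
1 kB = 1,000 bytes
260,096 / 1,000 = 260.096 kB

260.096 kB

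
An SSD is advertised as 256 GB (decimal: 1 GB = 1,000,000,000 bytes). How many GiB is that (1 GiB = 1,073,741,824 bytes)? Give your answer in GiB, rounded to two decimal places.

256 GB = 256 × 10^9 bytes = 256,000,000,000 bytes
1 GiB = 1,073,741,824 bytes
256,000,000,000 / 1,073,741,824 = 238.42 GiB

238.42 GiB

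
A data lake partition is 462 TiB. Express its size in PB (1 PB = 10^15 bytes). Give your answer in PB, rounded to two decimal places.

0.51 PB

462 TiB = 462 × 2^40 bytes = 507,974,372,032,512 bytes
1 PB = 1,000,000,000,000,000 bytes
507,974,372,032,512 / 1,000,000,000,000,000 = 0.51 PB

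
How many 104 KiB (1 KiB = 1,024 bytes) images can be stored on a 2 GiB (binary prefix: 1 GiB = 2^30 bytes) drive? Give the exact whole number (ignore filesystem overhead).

Capacity: 2 GiB = 2,147,483,648 bytes
Per item: 104 KiB = 106,496 bytes
⌊2,147,483,648 / 106,496⌋ = 20,164

20,164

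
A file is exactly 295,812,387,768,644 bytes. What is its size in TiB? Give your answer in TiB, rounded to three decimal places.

295,812,387,768,644 bytes given.
1 TiB = 2^40 bytes = 1,099,511,627,776 bytes
295,812,387,768,644 / 1,099,511,627,776 = 269.040 TiB

269.040 TiB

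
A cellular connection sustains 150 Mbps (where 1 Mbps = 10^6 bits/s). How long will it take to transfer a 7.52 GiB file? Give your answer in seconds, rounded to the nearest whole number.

7.52 GiB = 8,074,538,516.48 bytes = 64,596,308,131.84 bits
150 Mbps = 150,000,000 bits/s
time = 64,596,308,131.84 / 150,000,000 = 431 s

431 seconds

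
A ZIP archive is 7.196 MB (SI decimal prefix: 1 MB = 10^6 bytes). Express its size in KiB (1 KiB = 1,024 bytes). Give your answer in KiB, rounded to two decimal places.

7.196 MB = 7.196 × 10^6 bytes = 7,196,000 bytes
1 KiB = 2^10 bytes = 1,024 bytes
7,196,000 / 1,024 = 7,027.34 KiB

7,027.34 KiB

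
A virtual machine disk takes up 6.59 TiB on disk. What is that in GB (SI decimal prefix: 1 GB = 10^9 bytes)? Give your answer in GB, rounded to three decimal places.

6.59 TiB = 6.59 × 2^40 bytes = 7,245,781,627,043.84 bytes
1 GB = 1,000,000,000 bytes
7,245,781,627,043.84 / 1,000,000,000 = 7,245.782 GB

7,245.782 GB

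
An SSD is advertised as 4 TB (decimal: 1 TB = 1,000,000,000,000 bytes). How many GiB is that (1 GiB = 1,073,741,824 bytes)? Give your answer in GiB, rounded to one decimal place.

3,725.3 GiB

4 TB × 1,000,000,000,000 bytes/TB = 4,000,000,000,000 bytes
1 GiB = 2^30 bytes = 1,073,741,824 bytes
4,000,000,000,000 / 1,073,741,824 = 3,725.3 GiB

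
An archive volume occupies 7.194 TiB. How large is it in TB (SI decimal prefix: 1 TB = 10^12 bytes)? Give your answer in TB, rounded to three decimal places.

7.910 TB

7.194 TiB × 1,099,511,627,776 bytes/TiB = 7,909,886,650,220.544 bytes
1 TB = 10^12 bytes = 1,000,000,000,000 bytes
7,909,886,650,220.544 / 1,000,000,000,000 = 7.910 TB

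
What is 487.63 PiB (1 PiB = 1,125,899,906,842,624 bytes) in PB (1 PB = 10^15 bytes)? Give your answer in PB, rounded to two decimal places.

549.02 PB

487.63 PiB = 487.63 × 2^50 bytes = 549,022,571,573,668,741.12 bytes
1 PB = 10^15 bytes = 1,000,000,000,000,000 bytes
549,022,571,573,668,741.12 / 1,000,000,000,000,000 = 549.02 PB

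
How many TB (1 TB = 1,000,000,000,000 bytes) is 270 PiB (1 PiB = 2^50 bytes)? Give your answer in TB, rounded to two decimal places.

303,992.97 TB

270 PiB = 270 × 2^50 bytes = 303,992,974,847,508,480 bytes
1 TB = 1,000,000,000,000 bytes
303,992,974,847,508,480 / 1,000,000,000,000 = 303,992.97 TB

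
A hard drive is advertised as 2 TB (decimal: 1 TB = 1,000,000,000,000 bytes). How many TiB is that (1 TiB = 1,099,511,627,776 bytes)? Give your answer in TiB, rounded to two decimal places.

2 TB × 1,000,000,000,000 bytes/TB = 2,000,000,000,000 bytes
1 TiB = 1,099,511,627,776 bytes
2,000,000,000,000 / 1,099,511,627,776 = 1.82 TiB

1.82 TiB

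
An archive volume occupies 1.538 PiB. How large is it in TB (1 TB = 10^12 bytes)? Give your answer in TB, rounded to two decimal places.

1,731.63 TB

1.538 PiB × 1,125,899,906,842,624 bytes/PiB = 1,731,634,056,723,955.712 bytes
1 TB = 10^12 bytes = 1,000,000,000,000 bytes
1,731,634,056,723,955.712 / 1,000,000,000,000 = 1,731.63 TB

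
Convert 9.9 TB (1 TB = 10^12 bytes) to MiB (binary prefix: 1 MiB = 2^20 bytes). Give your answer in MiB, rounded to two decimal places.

9,441,375.73 MiB

9.9 TB = 9.9 × 10^12 bytes = 9,900,000,000,000 bytes
1 MiB = 2^20 bytes = 1,048,576 bytes
9,900,000,000,000 / 1,048,576 = 9,441,375.73 MiB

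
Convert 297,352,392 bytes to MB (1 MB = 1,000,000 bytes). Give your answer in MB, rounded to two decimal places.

297.35 MB

297,352,392 bytes given.
1 MB = 1,000,000 bytes
297,352,392 / 1,000,000 = 297.35 MB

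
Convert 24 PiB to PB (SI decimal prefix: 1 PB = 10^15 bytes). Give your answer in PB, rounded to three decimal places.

24 PiB × 1,125,899,906,842,624 bytes/PiB = 27,021,597,764,222,976 bytes
1 PB = 10^15 bytes = 1,000,000,000,000,000 bytes
27,021,597,764,222,976 / 1,000,000,000,000,000 = 27.022 PB

27.022 PB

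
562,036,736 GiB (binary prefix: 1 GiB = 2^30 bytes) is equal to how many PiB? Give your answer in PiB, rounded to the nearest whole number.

536 PiB

562,036,736 GiB = 562,036,736 × 2^30 bytes = 603,482,350,067,646,464 bytes
1 PiB = 1,125,899,906,842,624 bytes
603,482,350,067,646,464 / 1,125,899,906,842,624 = 536 PiB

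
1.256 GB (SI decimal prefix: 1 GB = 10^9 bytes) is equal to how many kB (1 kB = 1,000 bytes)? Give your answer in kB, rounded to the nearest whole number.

1.256 GB = 1.256 × 10^9 bytes = 1,256,000,000 bytes
1 kB = 1,000 bytes
1,256,000,000 / 1,000 = 1,256,000 kB

1,256,000 kB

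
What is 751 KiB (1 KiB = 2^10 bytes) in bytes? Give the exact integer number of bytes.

751 × 1,024 = 769,024 bytes  (1 KiB = 2^10 bytes)

769,024 bytes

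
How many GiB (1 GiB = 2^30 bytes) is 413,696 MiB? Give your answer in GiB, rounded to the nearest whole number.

413,696 MiB = 413,696 × 2^20 bytes = 433,791,696,896 bytes
1 GiB = 1,073,741,824 bytes
433,791,696,896 / 1,073,741,824 = 404 GiB

404 GiB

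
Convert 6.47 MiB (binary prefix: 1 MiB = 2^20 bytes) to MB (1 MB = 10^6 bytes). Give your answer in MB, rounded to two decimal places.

6.47 MiB = 6.47 × 2^20 bytes = 6,784,286.72 bytes
1 MB = 10^6 bytes = 1,000,000 bytes
6,784,286.72 / 1,000,000 = 6.78 MB

6.78 MB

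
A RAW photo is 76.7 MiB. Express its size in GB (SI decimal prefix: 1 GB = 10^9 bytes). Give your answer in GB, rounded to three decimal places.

76.7 MiB × 1,048,576 bytes/MiB = 80,425,779.2 bytes
1 GB = 10^9 bytes = 1,000,000,000 bytes
80,425,779.2 / 1,000,000,000 = 0.080 GB

0.080 GB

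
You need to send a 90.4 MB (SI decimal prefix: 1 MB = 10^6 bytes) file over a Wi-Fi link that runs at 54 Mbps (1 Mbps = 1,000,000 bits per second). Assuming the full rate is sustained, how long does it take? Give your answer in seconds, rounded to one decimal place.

90.4 MB = 90,400,000 bytes = 723,200,000 bits
54 Mbps = 54,000,000 bits/s
time = 723,200,000 / 54,000,000 = 13.4 s

13.4 seconds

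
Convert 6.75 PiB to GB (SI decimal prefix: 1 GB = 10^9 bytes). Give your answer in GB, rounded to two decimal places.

6.75 PiB × 1,125,899,906,842,624 bytes/PiB = 7,599,824,371,187,712 bytes
1 GB = 1,000,000,000 bytes
7,599,824,371,187,712 / 1,000,000,000 = 7,599,824.37 GB

7,599,824.37 GB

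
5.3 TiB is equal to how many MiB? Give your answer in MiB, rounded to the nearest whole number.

5,557,453 MiB

5.3 TiB × 1,099,511,627,776 bytes/TiB = 5,827,411,627,212.8 bytes
1 MiB = 1,048,576 bytes
5,827,411,627,212.8 / 1,048,576 = 5,557,453 MiB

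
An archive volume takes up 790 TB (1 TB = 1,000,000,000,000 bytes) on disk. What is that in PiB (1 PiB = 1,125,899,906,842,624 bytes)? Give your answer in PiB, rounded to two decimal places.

790 TB = 790 × 10^12 bytes = 790,000,000,000,000 bytes
1 PiB = 2^50 bytes = 1,125,899,906,842,624 bytes
790,000,000,000,000 / 1,125,899,906,842,624 = 0.70 PiB

0.70 PiB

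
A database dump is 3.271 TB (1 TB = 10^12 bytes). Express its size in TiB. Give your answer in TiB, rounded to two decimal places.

3.271 TB × 1,000,000,000,000 bytes/TB = 3,271,000,000,000 bytes
1 TiB = 2^40 bytes = 1,099,511,627,776 bytes
3,271,000,000,000 / 1,099,511,627,776 = 2.97 TiB

2.97 TiB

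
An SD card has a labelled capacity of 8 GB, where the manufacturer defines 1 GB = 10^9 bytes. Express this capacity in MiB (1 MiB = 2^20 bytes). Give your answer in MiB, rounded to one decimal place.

8 GB × 1,000,000,000 bytes/GB = 8,000,000,000 bytes
1 MiB = 2^20 bytes = 1,048,576 bytes
8,000,000,000 / 1,048,576 = 7,629.4 MiB

7,629.4 MiB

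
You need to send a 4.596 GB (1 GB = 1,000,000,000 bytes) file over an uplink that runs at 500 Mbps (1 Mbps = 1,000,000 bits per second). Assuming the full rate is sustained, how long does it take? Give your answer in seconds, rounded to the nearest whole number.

4.596 GB = 4,596,000,000 bytes = 36,768,000,000 bits
500 Mbps = 500,000,000 bits/s
time = 36,768,000,000 / 500,000,000 = 74 s

74 seconds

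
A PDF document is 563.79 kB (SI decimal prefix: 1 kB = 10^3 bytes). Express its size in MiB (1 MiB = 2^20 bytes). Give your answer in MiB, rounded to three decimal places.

563.79 kB = 563.79 × 10^3 bytes = 563,790 bytes
1 MiB = 1,048,576 bytes
563,790 / 1,048,576 = 0.538 MiB

0.538 MiB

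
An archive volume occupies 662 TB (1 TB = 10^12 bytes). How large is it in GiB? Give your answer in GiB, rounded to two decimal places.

662 TB = 662 × 10^12 bytes = 662,000,000,000,000 bytes
1 GiB = 2^30 bytes = 1,073,741,824 bytes
662,000,000,000,000 / 1,073,741,824 = 616,535.54 GiB

616,535.54 GiB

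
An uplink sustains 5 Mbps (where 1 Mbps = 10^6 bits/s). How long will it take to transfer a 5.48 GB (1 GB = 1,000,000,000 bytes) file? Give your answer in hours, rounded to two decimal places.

5.48 GB = 5,480,000,000 bytes = 43,840,000,000 bits
5 Mbps = 5,000,000 bits/s
time = 43,840,000,000 / 5,000,000 = 8,768.0000 s
8,768.0000 s / 3600 = 2.44 hours

2.44 hours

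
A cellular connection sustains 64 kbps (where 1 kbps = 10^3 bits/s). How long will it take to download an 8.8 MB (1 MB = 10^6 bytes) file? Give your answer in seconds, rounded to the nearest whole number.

1,100 seconds

8.8 MB = 8,800,000 bytes = 70,400,000 bits
64 kbps = 64,000 bits/s
time = 70,400,000 / 64,000 = 1,100 s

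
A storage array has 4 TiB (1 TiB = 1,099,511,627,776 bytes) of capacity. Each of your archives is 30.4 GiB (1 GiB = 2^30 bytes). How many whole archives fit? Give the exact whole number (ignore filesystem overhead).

134

Capacity: 4 TiB = 4,398,046,511,104 bytes
Per item: 30.4 GiB = 32,641,751,449.6 bytes
⌊4,398,046,511,104 / 32,641,751,449.6⌋ = 134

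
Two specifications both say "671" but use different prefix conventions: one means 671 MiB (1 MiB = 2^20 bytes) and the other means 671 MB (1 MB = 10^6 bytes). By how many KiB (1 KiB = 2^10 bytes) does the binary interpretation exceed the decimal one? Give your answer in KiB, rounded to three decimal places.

671 MiB = 671 × 1,048,576 = 703,594,496 bytes
671 MB = 671 × 1,000,000 = 671,000,000 bytes
difference = 32,594,496 bytes
32,594,496 / 1,024 = 31,830.563 KiB

31,830.563 KiB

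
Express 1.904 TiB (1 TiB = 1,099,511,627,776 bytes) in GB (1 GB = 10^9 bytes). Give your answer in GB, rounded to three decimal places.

1.904 TiB = 1.904 × 2^40 bytes = 2,093,470,139,285.504 bytes
1 GB = 1,000,000,000 bytes
2,093,470,139,285.504 / 1,000,000,000 = 2,093.470 GB

2,093.470 GB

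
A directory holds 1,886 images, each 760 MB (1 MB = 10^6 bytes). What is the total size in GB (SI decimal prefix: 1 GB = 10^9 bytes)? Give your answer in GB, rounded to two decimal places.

1,433.36 GB

Total = 1,886 × 760 MB = 1,433,360 MB
= 1,433,360 × 1,000,000 bytes = 1,433,360,000,000 bytes
1 GB = 1,000,000,000 bytes
1,433,360,000,000 / 1,000,000,000 = 1,433.36 GB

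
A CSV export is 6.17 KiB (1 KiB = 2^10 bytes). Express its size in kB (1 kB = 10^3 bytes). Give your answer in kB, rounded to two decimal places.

6.32 kB

6.17 KiB = 6.17 × 2^10 bytes = 6,318.08 bytes
1 kB = 10^3 bytes = 1,000 bytes
6,318.08 / 1,000 = 6.32 kB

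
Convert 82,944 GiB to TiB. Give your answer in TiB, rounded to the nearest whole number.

81 TiB

82,944 GiB × 1,073,741,824 bytes/GiB = 89,060,441,849,856 bytes
1 TiB = 1,099,511,627,776 bytes
89,060,441,849,856 / 1,099,511,627,776 = 81 TiB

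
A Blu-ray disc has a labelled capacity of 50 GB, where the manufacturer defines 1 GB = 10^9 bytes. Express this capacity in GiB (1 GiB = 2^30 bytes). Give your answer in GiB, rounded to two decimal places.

50 GB = 50 × 10^9 bytes = 50,000,000,000 bytes
1 GiB = 1,073,741,824 bytes
50,000,000,000 / 1,073,741,824 = 46.57 GiB

46.57 GiB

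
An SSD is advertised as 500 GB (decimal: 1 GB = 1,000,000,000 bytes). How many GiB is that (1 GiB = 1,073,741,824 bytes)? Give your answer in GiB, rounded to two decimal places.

500 GB × 1,000,000,000 bytes/GB = 500,000,000,000 bytes
1 GiB = 1,073,741,824 bytes
500,000,000,000 / 1,073,741,824 = 465.66 GiB

465.66 GiB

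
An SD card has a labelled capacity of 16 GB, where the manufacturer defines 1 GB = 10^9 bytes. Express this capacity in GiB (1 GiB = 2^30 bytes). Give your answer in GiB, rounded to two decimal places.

16 GB = 16 × 10^9 bytes = 16,000,000,000 bytes
1 GiB = 1,073,741,824 bytes
16,000,000,000 / 1,073,741,824 = 14.90 GiB

14.90 GiB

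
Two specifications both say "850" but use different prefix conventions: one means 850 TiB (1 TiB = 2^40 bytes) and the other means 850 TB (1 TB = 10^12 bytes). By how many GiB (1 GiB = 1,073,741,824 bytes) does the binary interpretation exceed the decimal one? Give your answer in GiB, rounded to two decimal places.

850 TiB = 850 × 1,099,511,627,776 = 934,584,883,609,600 bytes
850 TB = 850 × 1,000,000,000,000 = 850,000,000,000,000 bytes
difference = 84,584,883,609,600 bytes
84,584,883,609,600 / 1,073,741,824 = 78,775.81 GiB

78,775.81 GiB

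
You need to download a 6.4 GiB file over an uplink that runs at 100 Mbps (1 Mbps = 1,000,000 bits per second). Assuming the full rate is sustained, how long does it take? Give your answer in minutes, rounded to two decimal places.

9.16 minutes

6.4 GiB = 6,871,947,673.6 bytes = 54,975,581,388.8 bits
100 Mbps = 100,000,000 bits/s
time = 54,975,581,388.8 / 100,000,000 = 549.756 s
549.756 s / 60 = 9.16 minutes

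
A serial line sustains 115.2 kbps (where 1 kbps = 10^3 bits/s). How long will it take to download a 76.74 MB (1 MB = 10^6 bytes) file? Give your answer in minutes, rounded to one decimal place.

88.8 minutes

76.74 MB = 76,740,000 bytes = 613,920,000 bits
115.2 kbps = 115,200 bits/s
time = 613,920,000 / 115,200 = 5,329.17 s
5,329.17 s / 60 = 88.8 minutes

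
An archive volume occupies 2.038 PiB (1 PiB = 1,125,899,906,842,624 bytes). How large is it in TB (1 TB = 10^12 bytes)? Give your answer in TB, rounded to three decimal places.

2,294.584 TB

2.038 PiB = 2.038 × 2^50 bytes = 2,294,584,010,145,267.712 bytes
1 TB = 1,000,000,000,000 bytes
2,294,584,010,145,267.712 / 1,000,000,000,000 = 2,294.584 TB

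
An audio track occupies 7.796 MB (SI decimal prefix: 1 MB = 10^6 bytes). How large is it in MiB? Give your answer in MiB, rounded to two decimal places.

7.796 MB = 7.796 × 10^6 bytes = 7,796,000 bytes
1 MiB = 1,048,576 bytes
7,796,000 / 1,048,576 = 7.43 MiB

7.43 MiB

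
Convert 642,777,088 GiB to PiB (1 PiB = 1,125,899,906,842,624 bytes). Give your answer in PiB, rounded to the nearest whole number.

613 PiB

642,777,088 GiB × 1,073,741,824 bytes/GiB = 690,176,642,894,528,512 bytes
1 PiB = 1,125,899,906,842,624 bytes
690,176,642,894,528,512 / 1,125,899,906,842,624 = 613 PiB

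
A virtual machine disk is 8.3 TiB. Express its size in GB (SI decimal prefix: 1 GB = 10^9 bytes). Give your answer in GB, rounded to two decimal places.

8.3 TiB = 8.3 × 2^40 bytes = 9,125,946,510,540.8 bytes
1 GB = 10^9 bytes = 1,000,000,000 bytes
9,125,946,510,540.8 / 1,000,000,000 = 9,125.95 GB

9,125.95 GB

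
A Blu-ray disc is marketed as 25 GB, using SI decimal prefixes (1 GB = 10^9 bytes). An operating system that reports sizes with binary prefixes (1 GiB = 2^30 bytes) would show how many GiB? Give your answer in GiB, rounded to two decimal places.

23.28 GiB

25 GB × 1,000,000,000 bytes/GB = 25,000,000,000 bytes
1 GiB = 2^30 bytes = 1,073,741,824 bytes
25,000,000,000 / 1,073,741,824 = 23.28 GiB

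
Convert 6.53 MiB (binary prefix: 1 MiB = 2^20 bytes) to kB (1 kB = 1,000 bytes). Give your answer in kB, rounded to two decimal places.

6,847.20 kB

6.53 MiB × 1,048,576 bytes/MiB = 6,847,201.28 bytes
1 kB = 10^3 bytes = 1,000 bytes
6,847,201.28 / 1,000 = 6,847.20 kB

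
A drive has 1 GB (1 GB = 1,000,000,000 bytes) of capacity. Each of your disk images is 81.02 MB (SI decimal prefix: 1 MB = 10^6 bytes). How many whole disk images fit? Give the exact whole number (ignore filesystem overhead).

Capacity: 1 GB = 1,000,000,000 bytes
Per item: 81.02 MB = 81,020,000 bytes
⌊1,000,000,000 / 81,020,000⌋ = 12

12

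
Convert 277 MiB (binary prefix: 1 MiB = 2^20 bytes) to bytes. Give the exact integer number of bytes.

290,455,552 bytes

277 × 1,048,576 = 290,455,552 bytes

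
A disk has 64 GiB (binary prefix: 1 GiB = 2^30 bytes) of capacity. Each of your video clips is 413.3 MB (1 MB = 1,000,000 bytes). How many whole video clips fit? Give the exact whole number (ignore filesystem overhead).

Capacity: 64 GiB = 68,719,476,736 bytes
Per item: 413.3 MB = 413,300,000 bytes
⌊68,719,476,736 / 413,300,000⌋ = 166

166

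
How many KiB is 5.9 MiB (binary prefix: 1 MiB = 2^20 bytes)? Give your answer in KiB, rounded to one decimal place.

6,041.6 KiB

5.9 MiB = 5.9 × 2^20 bytes = 6,186,598.4 bytes
1 KiB = 2^10 bytes = 1,024 bytes
6,186,598.4 / 1,024 = 6,041.6 KiB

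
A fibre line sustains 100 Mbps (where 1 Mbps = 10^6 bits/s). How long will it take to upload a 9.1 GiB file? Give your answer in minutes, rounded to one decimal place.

9.1 GiB = 9,771,050,598.4 bytes = 78,168,404,787.2 bits
100 Mbps = 100,000,000 bits/s
time = 78,168,404,787.2 / 100,000,000 = 781.68 s
781.68 s / 60 = 13.0 minutes

13.0 minutes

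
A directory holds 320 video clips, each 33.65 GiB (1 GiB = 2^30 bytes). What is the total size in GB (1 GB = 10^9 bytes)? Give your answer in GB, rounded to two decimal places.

11,562.05 GB

Total = 320 × 33.65 GiB = 10,768 GiB
= 10,768 × 1,073,741,824 bytes = 11,562,051,960,832 bytes
1 GB = 1,000,000,000 bytes
11,562,051,960,832 / 1,000,000,000 = 11,562.05 GB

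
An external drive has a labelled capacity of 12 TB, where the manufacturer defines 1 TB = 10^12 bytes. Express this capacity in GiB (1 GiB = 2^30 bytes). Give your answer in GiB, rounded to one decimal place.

12 TB × 1,000,000,000,000 bytes/TB = 12,000,000,000,000 bytes
1 GiB = 1,073,741,824 bytes
12,000,000,000,000 / 1,073,741,824 = 11,175.9 GiB

11,175.9 GiB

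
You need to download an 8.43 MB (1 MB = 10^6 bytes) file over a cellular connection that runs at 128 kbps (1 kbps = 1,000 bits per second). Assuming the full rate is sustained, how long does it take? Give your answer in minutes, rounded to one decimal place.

8.43 MB = 8,430,000 bytes = 67,440,000 bits
128 kbps = 128,000 bits/s
time = 67,440,000 / 128,000 = 526.88 s
526.88 s / 60 = 8.8 minutes

8.8 minutes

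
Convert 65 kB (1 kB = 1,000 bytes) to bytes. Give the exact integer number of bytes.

65,000 bytes

65 × 1,000 = 65,000 bytes  (1 kB = 10^3 bytes)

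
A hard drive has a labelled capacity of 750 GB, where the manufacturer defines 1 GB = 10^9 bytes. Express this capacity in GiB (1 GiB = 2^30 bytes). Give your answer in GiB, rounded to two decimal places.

698.49 GiB

750 GB × 1,000,000,000 bytes/GB = 750,000,000,000 bytes
1 GiB = 2^30 bytes = 1,073,741,824 bytes
750,000,000,000 / 1,073,741,824 = 698.49 GiB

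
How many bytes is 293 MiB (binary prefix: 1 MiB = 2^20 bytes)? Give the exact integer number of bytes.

293 × 1,048,576 = 307,232,768 bytes

307,232,768 bytes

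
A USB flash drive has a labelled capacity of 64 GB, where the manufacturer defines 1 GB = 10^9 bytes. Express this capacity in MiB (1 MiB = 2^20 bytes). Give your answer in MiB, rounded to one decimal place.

61,035.2 MiB

64 GB × 1,000,000,000 bytes/GB = 64,000,000,000 bytes
1 MiB = 1,048,576 bytes
64,000,000,000 / 1,048,576 = 61,035.2 MiB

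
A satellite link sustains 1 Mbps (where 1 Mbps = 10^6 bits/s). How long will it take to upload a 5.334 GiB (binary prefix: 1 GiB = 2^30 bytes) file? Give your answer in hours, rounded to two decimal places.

12.73 hours

5.334 GiB = 5,727,338,889.216 bytes = 45,818,711,113.728 bits
1 Mbps = 1,000,000 bits/s
time = 45,818,711,113.728 / 1,000,000 = 45,818.7111 s
45,818.7111 s / 3600 = 12.73 hours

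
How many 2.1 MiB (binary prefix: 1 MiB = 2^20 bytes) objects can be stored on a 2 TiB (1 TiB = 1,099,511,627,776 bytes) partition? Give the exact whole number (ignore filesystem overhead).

Capacity: 2 TiB = 2,199,023,255,552 bytes
Per item: 2.1 MiB = 2,202,009.6 bytes
⌊2,199,023,255,552 / 2,202,009.6⌋ = 998,643

998,643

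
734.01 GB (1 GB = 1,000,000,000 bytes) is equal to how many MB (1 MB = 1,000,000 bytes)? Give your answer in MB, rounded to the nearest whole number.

734.01 GB = 734.01 × 10^9 bytes = 734,010,000,000 bytes
1 MB = 1,000,000 bytes
734,010,000,000 / 1,000,000 = 734,010 MB

734,010 MB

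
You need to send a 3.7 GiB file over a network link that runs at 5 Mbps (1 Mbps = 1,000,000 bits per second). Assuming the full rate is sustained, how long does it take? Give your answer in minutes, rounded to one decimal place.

3.7 GiB = 3,972,844,748.8 bytes = 31,782,757,990.4 bits
5 Mbps = 5,000,000 bits/s
time = 31,782,757,990.4 / 5,000,000 = 6,356.55 s
6,356.55 s / 60 = 105.9 minutes

105.9 minutes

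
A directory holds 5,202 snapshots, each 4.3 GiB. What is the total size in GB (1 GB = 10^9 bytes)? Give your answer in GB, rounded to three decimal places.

Total = 5,202 × 4.3 GiB = 22368.6 GiB
= 22368.6 × 1,073,741,824 bytes = 24,018,101,364,326.4 bytes
1 GB = 1,000,000,000 bytes
24,018,101,364,326.4 / 1,000,000,000 = 24,018.101 GB

24,018.101 GB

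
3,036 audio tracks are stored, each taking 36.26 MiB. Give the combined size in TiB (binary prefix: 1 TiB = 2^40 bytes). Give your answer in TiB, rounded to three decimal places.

0.105 TiB

Total = 3,036 × 36.26 MiB = 110085.36 MiB
= 110085.36 × 1,048,576 bytes = 115,432,866,447.36 bytes
1 TiB = 1,099,511,627,776 bytes
115,432,866,447.36 / 1,099,511,627,776 = 0.105 TiB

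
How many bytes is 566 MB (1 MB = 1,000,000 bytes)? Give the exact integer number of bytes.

566 × 1,000,000 = 566,000,000 bytes

566,000,000 bytes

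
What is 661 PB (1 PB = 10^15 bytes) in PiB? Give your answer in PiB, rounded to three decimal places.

661 PB = 661 × 10^15 bytes = 661,000,000,000,000,000 bytes
1 PiB = 2^50 bytes = 1,125,899,906,842,624 bytes
661,000,000,000,000,000 / 1,125,899,906,842,624 = 587.086 PiB

587.086 PiB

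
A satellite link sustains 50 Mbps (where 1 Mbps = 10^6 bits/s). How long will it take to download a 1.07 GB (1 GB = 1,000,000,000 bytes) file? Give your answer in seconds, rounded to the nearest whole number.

171 seconds

1.07 GB = 1,070,000,000 bytes = 8,560,000,000 bits
50 Mbps = 50,000,000 bits/s
time = 8,560,000,000 / 50,000,000 = 171 s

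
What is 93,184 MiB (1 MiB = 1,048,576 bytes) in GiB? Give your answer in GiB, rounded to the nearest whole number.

93,184 MiB × 1,048,576 bytes/MiB = 97,710,505,984 bytes
1 GiB = 1,073,741,824 bytes
97,710,505,984 / 1,073,741,824 = 91 GiB

91 GiB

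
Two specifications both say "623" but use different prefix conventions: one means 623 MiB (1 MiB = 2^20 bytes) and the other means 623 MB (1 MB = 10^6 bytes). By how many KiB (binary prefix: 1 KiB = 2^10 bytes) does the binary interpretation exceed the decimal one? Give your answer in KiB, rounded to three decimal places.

623 MiB = 623 × 1,048,576 = 653,262,848 bytes
623 MB = 623 × 1,000,000 = 623,000,000 bytes
difference = 30,262,848 bytes
30,262,848 / 1,024 = 29,553.563 KiB

29,553.563 KiB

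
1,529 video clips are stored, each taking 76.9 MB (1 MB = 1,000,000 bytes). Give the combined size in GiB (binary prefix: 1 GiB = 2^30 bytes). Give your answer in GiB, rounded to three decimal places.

109.505 GiB

Total = 1,529 × 76.9 MB = 117580.1 MB
= 117580.1 × 1,000,000 bytes = 117,580,100,000 bytes
1 GiB = 1,073,741,824 bytes
117,580,100,000 / 1,073,741,824 = 109.505 GiB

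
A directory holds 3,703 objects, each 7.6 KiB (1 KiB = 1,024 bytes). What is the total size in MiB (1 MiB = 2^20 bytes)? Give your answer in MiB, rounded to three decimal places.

27.483 MiB

Total = 3,703 × 7.6 KiB = 28142.8 KiB
= 28142.8 × 1,024 bytes = 28,818,227.2 bytes
1 MiB = 1,048,576 bytes
28,818,227.2 / 1,048,576 = 27.483 MiB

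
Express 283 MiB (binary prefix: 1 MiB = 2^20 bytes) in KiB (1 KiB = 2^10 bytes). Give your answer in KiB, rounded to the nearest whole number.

289,792 KiB

283 MiB = 283 × 2^20 bytes = 296,747,008 bytes
1 KiB = 1,024 bytes
296,747,008 / 1,024 = 289,792 KiB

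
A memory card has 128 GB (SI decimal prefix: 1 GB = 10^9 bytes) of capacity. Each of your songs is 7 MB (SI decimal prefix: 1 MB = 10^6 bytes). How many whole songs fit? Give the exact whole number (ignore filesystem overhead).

18,285

Capacity: 128 GB = 128,000,000,000 bytes
Per item: 7 MB = 7,000,000 bytes
⌊128,000,000,000 / 7,000,000⌋ = 18,285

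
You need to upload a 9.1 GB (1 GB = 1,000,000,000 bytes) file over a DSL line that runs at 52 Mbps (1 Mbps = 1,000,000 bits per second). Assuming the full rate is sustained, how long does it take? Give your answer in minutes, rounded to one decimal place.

9.1 GB = 9,100,000,000 bytes = 72,800,000,000 bits
52 Mbps = 52,000,000 bits/s
time = 72,800,000,000 / 52,000,000 = 1,400.00 s
1,400.00 s / 60 = 23.3 minutes

23.3 minutes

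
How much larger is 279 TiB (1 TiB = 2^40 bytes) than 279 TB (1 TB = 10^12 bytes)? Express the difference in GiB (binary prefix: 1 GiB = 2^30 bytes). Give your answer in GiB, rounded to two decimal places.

279 TiB = 279 × 1,099,511,627,776 = 306,763,744,149,504 bytes
279 TB = 279 × 1,000,000,000,000 = 279,000,000,000,000 bytes
difference = 27,763,744,149,504 bytes
27,763,744,149,504 / 1,073,741,824 = 25,857.00 GiB

25,857.00 GiB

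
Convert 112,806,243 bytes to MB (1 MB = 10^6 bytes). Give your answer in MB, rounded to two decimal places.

112.81 MB

112,806,243 bytes given.
1 MB = 10^6 bytes = 1,000,000 bytes
112,806,243 / 1,000,000 = 112.81 MB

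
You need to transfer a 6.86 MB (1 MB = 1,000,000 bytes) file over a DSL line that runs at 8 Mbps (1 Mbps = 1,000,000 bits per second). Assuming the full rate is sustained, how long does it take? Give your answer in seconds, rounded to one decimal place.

6.9 seconds

6.86 MB = 6,860,000 bytes = 54,880,000 bits
8 Mbps = 8,000,000 bits/s
time = 54,880,000 / 8,000,000 = 6.9 s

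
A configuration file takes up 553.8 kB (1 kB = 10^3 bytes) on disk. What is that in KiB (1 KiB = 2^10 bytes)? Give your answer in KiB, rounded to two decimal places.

553.8 kB = 553.8 × 10^3 bytes = 553,800 bytes
1 KiB = 2^10 bytes = 1,024 bytes
553,800 / 1,024 = 540.82 KiB

540.82 KiB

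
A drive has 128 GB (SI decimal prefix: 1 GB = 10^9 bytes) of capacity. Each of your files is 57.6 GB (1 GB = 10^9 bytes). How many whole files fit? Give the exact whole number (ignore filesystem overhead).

2

Capacity: 128 GB = 128,000,000,000 bytes
Per item: 57.6 GB = 57,600,000,000 bytes
⌊128,000,000,000 / 57,600,000,000⌋ = 2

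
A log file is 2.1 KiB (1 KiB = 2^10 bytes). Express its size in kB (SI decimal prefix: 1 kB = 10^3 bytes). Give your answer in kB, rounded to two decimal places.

2.15 kB

2.1 KiB × 1,024 bytes/KiB = 2,150.4 bytes
1 kB = 1,000 bytes
2,150.4 / 1,000 = 2.15 kB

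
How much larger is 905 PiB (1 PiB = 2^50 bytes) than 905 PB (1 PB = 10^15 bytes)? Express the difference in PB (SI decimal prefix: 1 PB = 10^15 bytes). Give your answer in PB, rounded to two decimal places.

113.94 PB

905 PiB = 905 × 1,125,899,906,842,624 = 1,018,939,415,692,574,720 bytes
905 PB = 905 × 1,000,000,000,000,000 = 905,000,000,000,000,000 bytes
difference = 113,939,415,692,574,720 bytes
113,939,415,692,574,720 / 1,000,000,000,000,000 = 113.94 PB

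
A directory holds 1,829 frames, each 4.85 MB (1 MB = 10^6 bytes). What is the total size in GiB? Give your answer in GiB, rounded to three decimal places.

8.261 GiB

Total = 1,829 × 4.85 MB = 8870.65 MB
= 8870.65 × 1,000,000 bytes = 8,870,650,000 bytes
1 GiB = 1,073,741,824 bytes
8,870,650,000 / 1,073,741,824 = 8.261 GiB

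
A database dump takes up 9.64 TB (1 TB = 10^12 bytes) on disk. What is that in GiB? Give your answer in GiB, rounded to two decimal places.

8,977.95 GiB

9.64 TB × 1,000,000,000,000 bytes/TB = 9,640,000,000,000 bytes
1 GiB = 2^30 bytes = 1,073,741,824 bytes
9,640,000,000,000 / 1,073,741,824 = 8,977.95 GiB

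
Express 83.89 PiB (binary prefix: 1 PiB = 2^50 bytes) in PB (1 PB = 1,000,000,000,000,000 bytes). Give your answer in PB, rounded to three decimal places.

94.452 PB

83.89 PiB × 1,125,899,906,842,624 bytes/PiB = 94,451,743,185,027,727.36 bytes
1 PB = 10^15 bytes = 1,000,000,000,000,000 bytes
94,451,743,185,027,727.36 / 1,000,000,000,000,000 = 94.452 PB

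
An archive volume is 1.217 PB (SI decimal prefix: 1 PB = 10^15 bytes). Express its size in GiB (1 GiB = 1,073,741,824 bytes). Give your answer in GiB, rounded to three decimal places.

1.217 PB = 1.217 × 10^15 bytes = 1,217,000,000,000,000 bytes
1 GiB = 2^30 bytes = 1,073,741,824 bytes
1,217,000,000,000,000 / 1,073,741,824 = 1,133,419.573 GiB

1,133,419.573 GiB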